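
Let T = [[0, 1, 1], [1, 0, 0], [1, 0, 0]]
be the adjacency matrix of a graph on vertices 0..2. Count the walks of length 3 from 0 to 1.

The number of length-3 walks from vertex 0 to vertex 1 is entry (0,1) of T³, where T is the adjacency matrix.
T² = [[2, 0, 0], [0, 1, 1], [0, 1, 1]]
T³ = [[0, 2, 2], [2, 0, 0], [2, 0, 0]]

2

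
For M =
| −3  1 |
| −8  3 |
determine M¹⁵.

M² = I (check: tr M = 0 and det M = −1), so M¹⁵ = M since 15 is odd.

[[−3, 1], [−8, 3]]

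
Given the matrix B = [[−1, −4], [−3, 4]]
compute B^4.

B^2 = [[13, −12], [−9, 28]]
B^3 = [[23, −100], [−75, 148]]
B^4 = [[277, −492], [−369, 892]]

[[277, −492], [−369, 892]]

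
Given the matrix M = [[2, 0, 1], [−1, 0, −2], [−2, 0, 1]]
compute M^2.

[[2, 0, 3], [2, 0, −3], [−6, 0, −1]]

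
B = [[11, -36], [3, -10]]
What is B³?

tr B = 1 and det B = -2, so the characteristic polynomial is λ² − (1)λ + (-2) with roots 2 and -1.
Eigenvectors give P = [[-4, -3], [-1, -1]] with P⁻¹ = [[-1, 3], [1, -4]], and B = P·diag(2, -1)·P⁻¹.
Then B³ = P·diag(8, -1)·P⁻¹ = [[-32, 3], [-8, 1]] · [[-1, 3], [1, -4]] = [[35, -108], [9, -28]].

[[35, -108], [9, -28]]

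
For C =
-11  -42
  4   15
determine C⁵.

tr C = 4 and det C = 3, so the characteristic polynomial is λ² − (4)λ + (3) with roots 1 and 3.
Eigenvectors give P = [[7, -3], [-2, 1]] with P⁻¹ = [[1, 3], [2, 7]], and C = P·diag(1, 3)·P⁻¹.
Then C⁵ = P·diag(1, 243)·P⁻¹ = [[7, -729], [-2, 243]] · [[1, 3], [2, 7]] = [[-1451, -5082], [484, 1695]].

[[-1451, -5082], [484, 1695]]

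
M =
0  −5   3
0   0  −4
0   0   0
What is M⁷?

[[0, 0, 0], [0, 0, 0], [0, 0, 0]]

M is strictly triangular, hence nilpotent: M³ = 0, so M⁷ = 0.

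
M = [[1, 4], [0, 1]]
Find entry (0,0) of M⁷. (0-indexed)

1

M = I + N where N = [[0, 4], [0, 0]] is strictly upper-triangular, so N² = 0.
(I + N)⁷ = I + 7·N = [[1, 28], [0, 1]].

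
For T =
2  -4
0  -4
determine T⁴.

T² = [[4, 8], [0, 16]]
T³ = [[8, -48], [0, -64]]
T⁴ = [[16, 160], [0, 256]]

[[16, 160], [0, 256]]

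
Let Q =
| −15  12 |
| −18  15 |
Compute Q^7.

[[−10935, 8748], [−13122, 10935]]

tr Q = 0 and det Q = −9, so the characteristic polynomial is λ² − (0)λ + (−9) with roots −3 and 3.
Eigenvectors give P = [[1, −2], [1, −3]] with P⁻¹ = [[3, −2], [1, −1]], and Q = P·diag(−3, 3)·P⁻¹.
Then Q^7 = P·diag(−2187, 2187)·P⁻¹ = [[−2187, −4374], [−2187, −6561]] · [[3, −2], [1, −1]] = [[−10935, 8748], [−13122, 10935]].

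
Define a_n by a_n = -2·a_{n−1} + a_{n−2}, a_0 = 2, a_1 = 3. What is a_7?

367

With companion matrix T = [[-2, 1], [1, 0]], [a_n, a_{n−1}]ᵀ = T·[a_{n−1}, a_{n−2}]ᵀ, so [a_7, a_6]ᵀ = T^6·[a_1, a_0]ᵀ.
T^6 = [[169, -70], [-70, 29]], giving [a_7, a_6]ᵀ = [[367], [-152]].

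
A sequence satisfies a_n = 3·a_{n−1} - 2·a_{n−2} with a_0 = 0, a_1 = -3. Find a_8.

-765

With companion matrix Q = [[3, -2], [1, 0]], [a_n, a_{n−1}]ᵀ = Q·[a_{n−1}, a_{n−2}]ᵀ, so [a_8, a_7]ᵀ = Q⁷·[a_1, a_0]ᵀ.
Q⁷ = [[255, -254], [127, -126]], giving [a_8, a_7]ᵀ = [[-765], [-381]].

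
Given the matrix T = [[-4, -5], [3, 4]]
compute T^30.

[[1, 0], [0, 1]]

T² = I (check: tr T = 0 and det T = -1), so T^30 = I since 30 is even.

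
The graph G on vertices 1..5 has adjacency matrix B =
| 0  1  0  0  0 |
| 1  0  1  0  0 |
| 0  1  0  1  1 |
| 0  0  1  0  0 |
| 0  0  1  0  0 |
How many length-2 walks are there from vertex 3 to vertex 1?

1

The number of length-2 walks from vertex 3 to vertex 1 is entry (3,1) of B², where B is the adjacency matrix.
B² = [[1, 0, 1, 0, 0], [0, 2, 0, 1, 1], [1, 0, 3, 0, 0], [0, 1, 0, 1, 1], [0, 1, 0, 1, 1]]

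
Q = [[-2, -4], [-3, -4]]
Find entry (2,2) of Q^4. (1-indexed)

Q^2 = [[16, 24], [18, 28]]
Q^3 = [[-104, -160], [-120, -184]]
Q^4 = [[688, 1056], [792, 1216]]

1216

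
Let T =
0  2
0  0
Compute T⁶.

[[0, 0], [0, 0]]

T is strictly triangular, hence nilpotent: T² = 0, so T⁶ = 0.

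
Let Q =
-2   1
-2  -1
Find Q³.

[[2, 5], [-10, 7]]

Q² = [[2, -3], [6, -1]]
Q³ = [[2, 5], [-10, 7]]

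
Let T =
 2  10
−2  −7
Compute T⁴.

[[−244, −650], [130, 341]]

tr T = −5 and det T = 6, so the characteristic polynomial is λ² − (−5)λ + (6) with roots −3 and −2.
Eigenvectors give P = [[−2, −5], [1, 2]] with P⁻¹ = [[2, 5], [−1, −2]], and T = P·diag(−3, −2)·P⁻¹.
Then T⁴ = P·diag(81, 16)·P⁻¹ = [[−162, −80], [81, 32]] · [[2, 5], [−1, −2]] = [[−244, −650], [130, 341]].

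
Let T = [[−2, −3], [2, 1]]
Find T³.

[[10, 9], [−6, 1]]

T² = [[−2, 3], [−2, −5]]
T³ = [[10, 9], [−6, 1]]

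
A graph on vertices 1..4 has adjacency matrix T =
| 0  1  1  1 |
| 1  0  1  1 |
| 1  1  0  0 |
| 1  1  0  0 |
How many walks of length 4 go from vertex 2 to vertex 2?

The number of length-4 walks from vertex 2 to vertex 2 is entry (2,2) of T⁴, where T is the adjacency matrix.
T² = [[3, 2, 1, 1], [2, 3, 1, 1], [1, 1, 2, 2], [1, 1, 2, 2]]
T³ = [[4, 5, 5, 5], [5, 4, 5, 5], [5, 5, 2, 2], [5, 5, 2, 2]]
T⁴ = [[15, 14, 9, 9], [14, 15, 9, 9], [9, 9, 10, 10], [9, 9, 10, 10]]

15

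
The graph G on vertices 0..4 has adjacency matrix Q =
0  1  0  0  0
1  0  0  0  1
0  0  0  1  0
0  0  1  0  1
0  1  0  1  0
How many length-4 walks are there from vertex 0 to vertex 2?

1

The number of length-4 walks from vertex 0 to vertex 2 is entry (0,2) of Q⁴, where Q is the adjacency matrix.
Q² = [[1, 0, 0, 0, 1], [0, 2, 0, 1, 0], [0, 0, 1, 0, 1], [0, 1, 0, 2, 0], [1, 0, 1, 0, 2]]
Q³ = [[0, 2, 0, 1, 0], [2, 0, 1, 0, 3], [0, 1, 0, 2, 0], [1, 0, 2, 0, 3], [0, 3, 0, 3, 0]]
Q⁴ = [[2, 0, 1, 0, 3], [0, 5, 0, 4, 0], [1, 0, 2, 0, 3], [0, 4, 0, 5, 0], [3, 0, 3, 0, 6]]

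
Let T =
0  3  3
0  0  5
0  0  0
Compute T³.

T is strictly triangular, hence nilpotent: T³ = 0, so T³ = 0.

[[0, 0, 0], [0, 0, 0], [0, 0, 0]]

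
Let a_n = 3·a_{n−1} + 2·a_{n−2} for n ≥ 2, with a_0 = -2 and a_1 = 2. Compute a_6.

With companion matrix Q = [[3, 2], [1, 0]], [a_n, a_{n−1}]ᵀ = Q·[a_{n−1}, a_{n−2}]ᵀ, so [a_6, a_5]ᵀ = Q⁵·[a_1, a_0]ᵀ.
Q⁵ = [[495, 278], [139, 78]], giving [a_6, a_5]ᵀ = [[434], [122]].

434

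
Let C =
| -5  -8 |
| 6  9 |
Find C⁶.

tr C = 4 and det C = 3, so the characteristic polynomial is λ² − (4)λ + (3) with roots 3 and 1.
Eigenvectors give P = [[-1, 4], [1, -3]] with P⁻¹ = [[3, 4], [1, 1]], and C = P·diag(3, 1)·P⁻¹.
Then C⁶ = P·diag(729, 1)·P⁻¹ = [[-729, 4], [729, -3]] · [[3, 4], [1, 1]] = [[-2183, -2912], [2184, 2913]].

[[-2183, -2912], [2184, 2913]]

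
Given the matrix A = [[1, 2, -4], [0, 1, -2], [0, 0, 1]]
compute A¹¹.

A = I + N where N = [[0, 2, -4], [0, 0, -2], [0, 0, 0]] is strictly upper-triangular, so N³ = 0.
(I + N)¹¹ = I + 11·N + 55·N² = [[1, 22, -264], [0, 1, -22], [0, 0, 1]].

[[1, 22, -264], [0, 1, -22], [0, 0, 1]]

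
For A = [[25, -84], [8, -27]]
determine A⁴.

[[-479, 1680], [-160, 561]]

tr A = -2 and det A = -3, so the characteristic polynomial is λ² − (-2)λ + (-3) with roots 1 and -3.
Eigenvectors give P = [[-7, -3], [-2, -1]] with P⁻¹ = [[-1, 3], [2, -7]], and A = P·diag(1, -3)·P⁻¹.
Then A⁴ = P·diag(1, 81)·P⁻¹ = [[-7, -243], [-2, -81]] · [[-1, 3], [2, -7]] = [[-479, 1680], [-160, 561]].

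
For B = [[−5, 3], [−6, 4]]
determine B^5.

tr B = −1 and det B = −2, so the characteristic polynomial is λ² − (−1)λ + (−2) with roots −2 and 1.
Eigenvectors give P = [[1, −1], [1, −2]] with P⁻¹ = [[2, −1], [1, −1]], and B = P·diag(−2, 1)·P⁻¹.
Then B^5 = P·diag(−32, 1)·P⁻¹ = [[−32, −1], [−32, −2]] · [[2, −1], [1, −1]] = [[−65, 33], [−66, 34]].

[[−65, 33], [−66, 34]]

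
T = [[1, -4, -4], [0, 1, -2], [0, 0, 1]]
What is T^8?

[[1, -32, 192], [0, 1, -16], [0, 0, 1]]

T = I + N where N = [[0, -4, -4], [0, 0, -2], [0, 0, 0]] is strictly upper-triangular, so N^3 = 0.
(I + N)^8 = I + 8·N + 28·N^2 = [[1, -32, 192], [0, 1, -16], [0, 0, 1]].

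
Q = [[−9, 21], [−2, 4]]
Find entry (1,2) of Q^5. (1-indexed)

4431

tr Q = −5 and det Q = 6, so the characteristic polynomial is λ² − (−5)λ + (6) with roots −2 and −3.
Eigenvectors give P = [[3, 7], [1, 2]] with P⁻¹ = [[−2, 7], [1, −3]], and Q = P·diag(−2, −3)·P⁻¹.
Then Q^5 = P·diag(−32, −243)·P⁻¹ = [[−96, −1701], [−32, −486]] · [[−2, 7], [1, −3]] = [[−1509, 4431], [−422, 1234]].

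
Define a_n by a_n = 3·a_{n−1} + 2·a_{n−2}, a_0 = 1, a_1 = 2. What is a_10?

With companion matrix C = [[3, 2], [1, 0]], [a_n, a_{n−1}]ᵀ = C·[a_{n−1}, a_{n−2}]ᵀ, so [a_10, a_9]ᵀ = C⁹·[a_1, a_0]ᵀ.
C⁹ = [[79647, 44726], [22363, 12558]], giving [a_10, a_9]ᵀ = [[204020], [57284]].

204020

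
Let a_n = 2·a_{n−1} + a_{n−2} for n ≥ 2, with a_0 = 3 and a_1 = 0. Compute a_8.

507

With companion matrix T = [[2, 1], [1, 0]], [a_n, a_{n−1}]ᵀ = T·[a_{n−1}, a_{n−2}]ᵀ, so [a_8, a_7]ᵀ = T^7·[a_1, a_0]ᵀ.
T^7 = [[408, 169], [169, 70]], giving [a_8, a_7]ᵀ = [[507], [210]].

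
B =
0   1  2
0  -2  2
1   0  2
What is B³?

B² = [[2, -2, 6], [2, 4, 0], [2, 1, 6]]
B³ = [[6, 6, 12], [0, -6, 12], [6, 0, 18]]

[[6, 6, 12], [0, -6, 12], [6, 0, 18]]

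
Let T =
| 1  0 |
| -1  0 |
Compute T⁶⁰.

T² = T (a projection; rank 1, trace 1), so T⁶⁰ = T.

[[1, 0], [-1, 0]]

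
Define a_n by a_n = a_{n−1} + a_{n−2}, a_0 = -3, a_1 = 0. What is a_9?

With companion matrix B = [[1, 1], [1, 0]], [a_n, a_{n−1}]ᵀ = B·[a_{n−1}, a_{n−2}]ᵀ, so [a_9, a_8]ᵀ = B^8·[a_1, a_0]ᵀ.
B^8 = [[34, 21], [21, 13]], giving [a_9, a_8]ᵀ = [[-63], [-39]].

-63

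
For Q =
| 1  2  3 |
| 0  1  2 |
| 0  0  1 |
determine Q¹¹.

[[1, 22, 253], [0, 1, 22], [0, 0, 1]]

Q = I + N where N = [[0, 2, 3], [0, 0, 2], [0, 0, 0]] is strictly upper-triangular, so N³ = 0.
(I + N)¹¹ = I + 11·N + 55·N² = [[1, 22, 253], [0, 1, 22], [0, 0, 1]].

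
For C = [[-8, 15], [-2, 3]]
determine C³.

[[-122, 285], [-38, 87]]

tr C = -5 and det C = 6, so the characteristic polynomial is λ² − (-5)λ + (6) with roots -2 and -3.
Eigenvectors give P = [[-5, -3], [-2, -1]] with P⁻¹ = [[1, -3], [-2, 5]], and C = P·diag(-2, -3)·P⁻¹.
Then C³ = P·diag(-8, -27)·P⁻¹ = [[40, 81], [16, 27]] · [[1, -3], [-2, 5]] = [[-122, 285], [-38, 87]].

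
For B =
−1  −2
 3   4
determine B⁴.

[[−29, −30], [45, 46]]

tr B = 3 and det B = 2, so the characteristic polynomial is λ² − (3)λ + (2) with roots 1 and 2.
Eigenvectors give P = [[1, −2], [−1, 3]] with P⁻¹ = [[3, 2], [1, 1]], and B = P·diag(1, 2)·P⁻¹.
Then B⁴ = P·diag(1, 16)·P⁻¹ = [[1, −32], [−1, 48]] · [[3, 2], [1, 1]] = [[−29, −30], [45, 46]].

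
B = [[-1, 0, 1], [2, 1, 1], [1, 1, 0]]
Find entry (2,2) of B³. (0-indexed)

2

B² = [[2, 1, -1], [1, 2, 3], [1, 1, 2]]
B³ = [[-1, 0, 3], [6, 5, 3], [3, 3, 2]]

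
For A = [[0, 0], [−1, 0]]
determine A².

[[0, 0], [0, 0]]

A is strictly triangular, hence nilpotent: A² = 0, so A² = 0.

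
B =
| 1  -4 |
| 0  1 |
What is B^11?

[[1, -44], [0, 1]]

B = I + N where N = [[0, -4], [0, 0]] is strictly upper-triangular, so N^2 = 0.
(I + N)^11 = I + 11·N = [[1, -44], [0, 1]].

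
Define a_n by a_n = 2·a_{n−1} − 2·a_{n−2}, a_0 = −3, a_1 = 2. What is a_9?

With companion matrix C = [[2, −2], [1, 0]], [a_n, a_{n−1}]ᵀ = C·[a_{n−1}, a_{n−2}]ᵀ, so [a_9, a_8]ᵀ = C⁸·[a_1, a_0]ᵀ.
C⁸ = [[16, 0], [0, 16]], giving [a_9, a_8]ᵀ = [[32], [−48]].

32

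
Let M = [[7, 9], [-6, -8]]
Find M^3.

tr M = -1 and det M = -2, so the characteristic polynomial is λ² − (-1)λ + (-2) with roots -2 and 1.
Eigenvectors give P = [[1, 3], [-1, -2]] with P⁻¹ = [[-2, -3], [1, 1]], and M = P·diag(-2, 1)·P⁻¹.
Then M^3 = P·diag(-8, 1)·P⁻¹ = [[-8, 3], [8, -2]] · [[-2, -3], [1, 1]] = [[19, 27], [-18, -26]].

[[19, 27], [-18, -26]]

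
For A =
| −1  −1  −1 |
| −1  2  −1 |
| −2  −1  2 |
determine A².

[[4, 0, 0], [1, 6, −3], [−1, −2, 7]]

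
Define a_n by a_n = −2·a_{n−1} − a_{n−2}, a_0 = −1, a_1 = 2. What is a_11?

12

With companion matrix A = [[−2, −1], [1, 0]], [a_n, a_{n−1}]ᵀ = A·[a_{n−1}, a_{n−2}]ᵀ, so [a_11, a_10]ᵀ = A¹⁰·[a_1, a_0]ᵀ.
A¹⁰ = [[11, 10], [−10, −9]], giving [a_11, a_10]ᵀ = [[12], [−11]].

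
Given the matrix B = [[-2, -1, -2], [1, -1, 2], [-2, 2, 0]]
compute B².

[[7, -1, 2], [-7, 4, -4], [6, 0, 8]]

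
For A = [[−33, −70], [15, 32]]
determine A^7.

[[−16077, −32410], [6945, 14018]]

tr A = −1 and det A = −6, so the characteristic polynomial is λ² − (−1)λ + (−6) with roots −3 and 2.
Eigenvectors give P = [[7, 2], [−3, −1]] with P⁻¹ = [[1, 2], [−3, −7]], and A = P·diag(−3, 2)·P⁻¹.
Then A^7 = P·diag(−2187, 128)·P⁻¹ = [[−15309, 256], [6561, −128]] · [[1, 2], [−3, −7]] = [[−16077, −32410], [6945, 14018]].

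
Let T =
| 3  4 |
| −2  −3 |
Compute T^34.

T² = I (check: tr T = 0 and det T = −1), so T^34 = I since 34 is even.

[[1, 0], [0, 1]]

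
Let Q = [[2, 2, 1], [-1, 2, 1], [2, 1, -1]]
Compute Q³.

Q² = [[4, 9, 3], [-2, 3, 0], [1, 5, 4]]
Q³ = [[5, 29, 10], [-7, 2, 1], [5, 16, 2]]

[[5, 29, 10], [-7, 2, 1], [5, 16, 2]]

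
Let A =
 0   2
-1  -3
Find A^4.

tr A = -3 and det A = 2, so the characteristic polynomial is λ² − (-3)λ + (2) with roots -2 and -1.
Eigenvectors give P = [[-1, 2], [1, -1]] with P⁻¹ = [[1, 2], [1, 1]], and A = P·diag(-2, -1)·P⁻¹.
Then A^4 = P·diag(16, 1)·P⁻¹ = [[-16, 2], [16, -1]] · [[1, 2], [1, 1]] = [[-14, -30], [15, 31]].

[[-14, -30], [15, 31]]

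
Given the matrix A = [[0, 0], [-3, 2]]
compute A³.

A² = [[0, 0], [-6, 4]]
A³ = [[0, 0], [-12, 8]]

[[0, 0], [-12, 8]]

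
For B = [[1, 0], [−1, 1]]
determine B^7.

[[1, 0], [−7, 1]]

B = I + N where N = [[0, 0], [−1, 0]] is strictly lower-triangular, so N^2 = 0.
(I + N)^7 = I + 7·N = [[1, 0], [−7, 1]].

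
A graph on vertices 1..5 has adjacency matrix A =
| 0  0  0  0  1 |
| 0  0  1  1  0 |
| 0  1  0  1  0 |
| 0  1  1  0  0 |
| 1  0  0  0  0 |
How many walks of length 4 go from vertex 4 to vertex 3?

The number of length-4 walks from vertex 4 to vertex 3 is entry (4,3) of A^4, where A is the adjacency matrix.
A^2 = [[1, 0, 0, 0, 0], [0, 2, 1, 1, 0], [0, 1, 2, 1, 0], [0, 1, 1, 2, 0], [0, 0, 0, 0, 1]]
A^3 = [[0, 0, 0, 0, 1], [0, 2, 3, 3, 0], [0, 3, 2, 3, 0], [0, 3, 3, 2, 0], [1, 0, 0, 0, 0]]
A^4 = [[1, 0, 0, 0, 0], [0, 6, 5, 5, 0], [0, 5, 6, 5, 0], [0, 5, 5, 6, 0], [0, 0, 0, 0, 1]]

5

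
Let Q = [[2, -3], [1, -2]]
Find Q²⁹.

[[2, -3], [1, -2]]

Q² = I (check: tr Q = 0 and det Q = -1), so Q²⁹ = Q since 29 is odd.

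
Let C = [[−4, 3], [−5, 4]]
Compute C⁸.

[[1, 0], [0, 1]]

C² = I (check: tr C = 0 and det C = −1), so C⁸ = I since 8 is even.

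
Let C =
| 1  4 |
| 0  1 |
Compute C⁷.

[[1, 28], [0, 1]]

C = I + N where N = [[0, 4], [0, 0]] is strictly upper-triangular, so N² = 0.
(I + N)⁷ = I + 7·N = [[1, 28], [0, 1]].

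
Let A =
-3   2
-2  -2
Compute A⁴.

A² = [[5, -10], [10, 0]]
A³ = [[5, 30], [-30, 20]]
A⁴ = [[-75, -50], [50, -100]]

[[-75, -50], [50, -100]]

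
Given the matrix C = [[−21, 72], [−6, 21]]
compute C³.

[[−189, 648], [−54, 189]]

tr C = 0 and det C = −9, so the characteristic polynomial is λ² − (0)λ + (−9) with roots 3 and −3.
Eigenvectors give P = [[3, −4], [1, −1]] with P⁻¹ = [[−1, 4], [−1, 3]], and C = P·diag(3, −3)·P⁻¹.
Then C³ = P·diag(27, −27)·P⁻¹ = [[81, 108], [27, 27]] · [[−1, 4], [−1, 3]] = [[−189, 648], [−54, 189]].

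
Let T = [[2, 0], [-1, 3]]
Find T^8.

[[256, 0], [-6305, 6561]]

tr T = 5 and det T = 6, so the characteristic polynomial is λ² − (5)λ + (6) with roots 2 and 3.
Eigenvectors give P = [[1, 0], [1, -1]] with P⁻¹ = [[1, 0], [1, -1]], and T = P·diag(2, 3)·P⁻¹.
Then T^8 = P·diag(256, 6561)·P⁻¹ = [[256, 0], [256, -6561]] · [[1, 0], [1, -1]] = [[256, 0], [-6305, 6561]].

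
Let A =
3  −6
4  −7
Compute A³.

tr A = −4 and det A = 3, so the characteristic polynomial is λ² − (−4)λ + (3) with roots −1 and −3.
Eigenvectors give P = [[3, −1], [2, −1]] with P⁻¹ = [[1, −1], [2, −3]], and A = P·diag(−1, −3)·P⁻¹.
Then A³ = P·diag(−1, −27)·P⁻¹ = [[−3, 27], [−2, 27]] · [[1, −1], [2, −3]] = [[51, −78], [52, −79]].

[[51, −78], [52, −79]]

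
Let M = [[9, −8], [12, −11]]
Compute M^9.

[[39369, −39368], [59052, −59051]]

tr M = −2 and det M = −3, so the characteristic polynomial is λ² − (−2)λ + (−3) with roots −3 and 1.
Eigenvectors give P = [[−2, −1], [−3, −1]] with P⁻¹ = [[1, −1], [−3, 2]], and M = P·diag(−3, 1)·P⁻¹.
Then M^9 = P·diag(−19683, 1)·P⁻¹ = [[39366, −1], [59049, −1]] · [[1, −1], [−3, 2]] = [[39369, −39368], [59052, −59051]].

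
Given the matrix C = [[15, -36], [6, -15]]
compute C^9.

[[98415, -236196], [39366, -98415]]

tr C = 0 and det C = -9, so the characteristic polynomial is λ² − (0)λ + (-9) with roots -3 and 3.
Eigenvectors give P = [[2, 3], [1, 1]] with P⁻¹ = [[-1, 3], [1, -2]], and C = P·diag(-3, 3)·P⁻¹.
Then C^9 = P·diag(-19683, 19683)·P⁻¹ = [[-39366, 59049], [-19683, 19683]] · [[-1, 3], [1, -2]] = [[98415, -236196], [39366, -98415]].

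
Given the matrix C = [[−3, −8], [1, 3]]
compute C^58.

C² = I (check: tr C = 0 and det C = −1), so C^58 = I since 58 is even.

[[1, 0], [0, 1]]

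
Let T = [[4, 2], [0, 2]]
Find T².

[[16, 12], [0, 4]]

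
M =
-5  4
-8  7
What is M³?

[[-29, 28], [-56, 55]]

tr M = 2 and det M = -3, so the characteristic polynomial is λ² − (2)λ + (-3) with roots 3 and -1.
Eigenvectors give P = [[1, 1], [2, 1]] with P⁻¹ = [[-1, 1], [2, -1]], and M = P·diag(3, -1)·P⁻¹.
Then M³ = P·diag(27, -1)·P⁻¹ = [[27, -1], [54, -1]] · [[-1, 1], [2, -1]] = [[-29, 28], [-56, 55]].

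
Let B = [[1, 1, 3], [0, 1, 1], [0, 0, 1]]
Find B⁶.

[[1, 6, 33], [0, 1, 6], [0, 0, 1]]

B = I + N where N = [[0, 1, 3], [0, 0, 1], [0, 0, 0]] is strictly upper-triangular, so N³ = 0.
(I + N)⁶ = I + 6·N + 15·N² = [[1, 6, 33], [0, 1, 6], [0, 0, 1]].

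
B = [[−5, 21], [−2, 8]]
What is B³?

tr B = 3 and det B = 2, so the characteristic polynomial is λ² − (3)λ + (2) with roots 2 and 1.
Eigenvectors give P = [[3, 7], [1, 2]] with P⁻¹ = [[−2, 7], [1, −3]], and B = P·diag(2, 1)·P⁻¹.
Then B³ = P·diag(8, 1)·P⁻¹ = [[24, 7], [8, 2]] · [[−2, 7], [1, −3]] = [[−41, 147], [−14, 50]].

[[−41, 147], [−14, 50]]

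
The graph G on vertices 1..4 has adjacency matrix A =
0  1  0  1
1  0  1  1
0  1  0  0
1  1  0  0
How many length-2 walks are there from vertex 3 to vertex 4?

The number of length-2 walks from vertex 3 to vertex 4 is entry (3,4) of A², where A is the adjacency matrix.
A² = [[2, 1, 1, 1], [1, 3, 0, 1], [1, 0, 1, 1], [1, 1, 1, 2]]

1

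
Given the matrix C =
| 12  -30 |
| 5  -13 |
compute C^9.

tr C = -1 and det C = -6, so the characteristic polynomial is λ² − (-1)λ + (-6) with roots -3 and 2.
Eigenvectors give P = [[2, -3], [1, -1]] with P⁻¹ = [[-1, 3], [-1, 2]], and C = P·diag(-3, 2)·P⁻¹.
Then C^9 = P·diag(-19683, 512)·P⁻¹ = [[-39366, -1536], [-19683, -512]] · [[-1, 3], [-1, 2]] = [[40902, -121170], [20195, -60073]].

[[40902, -121170], [20195, -60073]]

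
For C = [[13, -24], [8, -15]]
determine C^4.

tr C = -2 and det C = -3, so the characteristic polynomial is λ² − (-2)λ + (-3) with roots 1 and -3.
Eigenvectors give P = [[-2, 3], [-1, 2]] with P⁻¹ = [[-2, 3], [-1, 2]], and C = P·diag(1, -3)·P⁻¹.
Then C^4 = P·diag(1, 81)·P⁻¹ = [[-2, 243], [-1, 162]] · [[-2, 3], [-1, 2]] = [[-239, 480], [-160, 321]].

[[-239, 480], [-160, 321]]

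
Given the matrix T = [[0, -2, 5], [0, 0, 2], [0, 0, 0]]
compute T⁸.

T is strictly triangular, hence nilpotent: T³ = 0, so T⁸ = 0.

[[0, 0, 0], [0, 0, 0], [0, 0, 0]]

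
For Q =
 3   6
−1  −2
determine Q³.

[[3, 6], [−1, −2]]

Q² = Q (a projection; rank 1, trace 1), so Q³ = Q.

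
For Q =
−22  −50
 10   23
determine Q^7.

[[−9388, −23150], [4630, 11447]]

tr Q = 1 and det Q = −6, so the characteristic polynomial is λ² − (1)λ + (−6) with roots −2 and 3.
Eigenvectors give P = [[5, 2], [−2, −1]] with P⁻¹ = [[1, 2], [−2, −5]], and Q = P·diag(−2, 3)·P⁻¹.
Then Q^7 = P·diag(−128, 2187)·P⁻¹ = [[−640, 4374], [256, −2187]] · [[1, 2], [−2, −5]] = [[−9388, −23150], [4630, 11447]].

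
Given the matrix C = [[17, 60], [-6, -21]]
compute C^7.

[[19673, 65580], [-6558, -21861]]

tr C = -4 and det C = 3, so the characteristic polynomial is λ² − (-4)λ + (3) with roots -1 and -3.
Eigenvectors give P = [[10, -3], [-3, 1]] with P⁻¹ = [[1, 3], [3, 10]], and C = P·diag(-1, -3)·P⁻¹.
Then C^7 = P·diag(-1, -2187)·P⁻¹ = [[-10, 6561], [3, -2187]] · [[1, 3], [3, 10]] = [[19673, 65580], [-6558, -21861]].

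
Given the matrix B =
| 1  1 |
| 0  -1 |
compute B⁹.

[[1, 1], [0, -1]]

B² = I (check: tr B = 0 and det B = -1), so B⁹ = B since 9 is odd.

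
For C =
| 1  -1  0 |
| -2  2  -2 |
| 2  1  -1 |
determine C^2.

[[3, -3, 2], [-10, 4, -2], [-2, -1, -1]]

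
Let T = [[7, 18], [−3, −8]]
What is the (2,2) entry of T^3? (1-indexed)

−26

tr T = −1 and det T = −2, so the characteristic polynomial is λ² − (−1)λ + (−2) with roots 1 and −2.
Eigenvectors give P = [[−3, −2], [1, 1]] with P⁻¹ = [[−1, −2], [1, 3]], and T = P·diag(1, −2)·P⁻¹.
Then T^3 = P·diag(1, −8)·P⁻¹ = [[−3, 16], [1, −8]] · [[−1, −2], [1, 3]] = [[19, 54], [−9, −26]].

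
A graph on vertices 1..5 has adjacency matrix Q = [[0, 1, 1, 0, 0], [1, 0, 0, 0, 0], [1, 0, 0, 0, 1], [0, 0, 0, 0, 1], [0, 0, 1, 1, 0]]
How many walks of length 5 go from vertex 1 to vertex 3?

The number of length-5 walks from vertex 1 to vertex 3 is entry (1,3) of Q⁵, where Q is the adjacency matrix.
Q² = [[2, 0, 0, 0, 1], [0, 1, 1, 0, 0], [0, 1, 2, 1, 0], [0, 0, 1, 1, 0], [1, 0, 0, 0, 2]]
Q³ = [[0, 2, 3, 1, 0], [2, 0, 0, 0, 1], [3, 0, 0, 0, 3], [1, 0, 0, 0, 2], [0, 1, 3, 2, 0]]
Q⁴ = [[5, 0, 0, 0, 4], [0, 2, 3, 1, 0], [0, 3, 6, 3, 0], [0, 1, 3, 2, 0], [4, 0, 0, 0, 5]]
Q⁵ = [[0, 5, 9, 4, 0], [5, 0, 0, 0, 4], [9, 0, 0, 0, 9], [4, 0, 0, 0, 5], [0, 4, 9, 5, 0]]

9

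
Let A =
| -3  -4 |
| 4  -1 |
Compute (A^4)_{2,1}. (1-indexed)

A^2 = [[-7, 16], [-16, -15]]
A^3 = [[85, 12], [-12, 79]]
A^4 = [[-207, -352], [352, -31]]

352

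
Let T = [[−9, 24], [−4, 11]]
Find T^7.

tr T = 2 and det T = −3, so the characteristic polynomial is λ² − (2)λ + (−3) with roots −1 and 3.
Eigenvectors give P = [[−3, 2], [−1, 1]] with P⁻¹ = [[−1, 2], [−1, 3]], and T = P·diag(−1, 3)·P⁻¹.
Then T^7 = P·diag(−1, 2187)·P⁻¹ = [[3, 4374], [1, 2187]] · [[−1, 2], [−1, 3]] = [[−4377, 13128], [−2188, 6563]].

[[−4377, 13128], [−2188, 6563]]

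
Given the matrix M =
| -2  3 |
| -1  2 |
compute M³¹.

M² = I (check: tr M = 0 and det M = -1), so M³¹ = M since 31 is odd.

[[-2, 3], [-1, 2]]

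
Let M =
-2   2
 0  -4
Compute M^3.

M^2 = [[4, -12], [0, 16]]
M^3 = [[-8, 56], [0, -64]]

[[-8, 56], [0, -64]]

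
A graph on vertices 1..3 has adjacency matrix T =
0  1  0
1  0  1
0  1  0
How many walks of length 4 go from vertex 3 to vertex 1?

The number of length-4 walks from vertex 3 to vertex 1 is entry (3,1) of T⁴, where T is the adjacency matrix.
T² = [[1, 0, 1], [0, 2, 0], [1, 0, 1]]
T³ = [[0, 2, 0], [2, 0, 2], [0, 2, 0]]
T⁴ = [[2, 0, 2], [0, 4, 0], [2, 0, 2]]

2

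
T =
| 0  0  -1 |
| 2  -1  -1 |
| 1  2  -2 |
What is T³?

T² = [[-1, -2, 2], [-3, -1, 1], [2, -6, 1]]
T³ = [[-2, 6, -1], [-1, 3, 2], [-11, 8, 2]]

[[-2, 6, -1], [-1, 3, 2], [-11, 8, 2]]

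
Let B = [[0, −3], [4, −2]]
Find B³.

B² = [[−12, 6], [−8, −8]]
B³ = [[24, 24], [−32, 40]]

[[24, 24], [−32, 40]]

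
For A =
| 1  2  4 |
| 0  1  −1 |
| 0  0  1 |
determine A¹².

[[1, 24, −84], [0, 1, −12], [0, 0, 1]]

A = I + N where N = [[0, 2, 4], [0, 0, −1], [0, 0, 0]] is strictly upper-triangular, so N³ = 0.
(I + N)¹² = I + 12·N + 66·N² = [[1, 24, −84], [0, 1, −12], [0, 0, 1]].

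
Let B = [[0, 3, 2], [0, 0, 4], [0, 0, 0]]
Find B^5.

[[0, 0, 0], [0, 0, 0], [0, 0, 0]]

B is strictly triangular, hence nilpotent: B^3 = 0, so B^5 = 0.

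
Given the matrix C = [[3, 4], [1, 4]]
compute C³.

C² = [[13, 28], [7, 20]]
C³ = [[67, 164], [41, 108]]

[[67, 164], [41, 108]]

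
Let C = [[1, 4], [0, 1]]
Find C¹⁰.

[[1, 40], [0, 1]]

C = I + N where N = [[0, 4], [0, 0]] is strictly upper-triangular, so N² = 0.
(I + N)¹⁰ = I + 10·N = [[1, 40], [0, 1]].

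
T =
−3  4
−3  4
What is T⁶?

T² = T (a projection; rank 1, trace 1), so T⁶ = T.

[[−3, 4], [−3, 4]]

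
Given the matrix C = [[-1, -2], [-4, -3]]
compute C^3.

C^2 = [[9, 8], [16, 17]]
C^3 = [[-41, -42], [-84, -83]]

[[-41, -42], [-84, -83]]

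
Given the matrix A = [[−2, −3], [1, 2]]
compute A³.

A² = I (check: tr A = 0 and det A = −1), so A³ = A since 3 is odd.

[[−2, −3], [1, 2]]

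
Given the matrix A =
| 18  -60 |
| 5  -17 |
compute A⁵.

tr A = 1 and det A = -6, so the characteristic polynomial is λ² − (1)λ + (-6) with roots 3 and -2.
Eigenvectors give P = [[4, 3], [1, 1]] with P⁻¹ = [[1, -3], [-1, 4]], and A = P·diag(3, -2)·P⁻¹.
Then A⁵ = P·diag(243, -32)·P⁻¹ = [[972, -96], [243, -32]] · [[1, -3], [-1, 4]] = [[1068, -3300], [275, -857]].

[[1068, -3300], [275, -857]]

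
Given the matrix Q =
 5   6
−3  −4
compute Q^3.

[[17, 18], [−9, −10]]

tr Q = 1 and det Q = −2, so the characteristic polynomial is λ² − (1)λ + (−2) with roots 2 and −1.
Eigenvectors give P = [[2, −1], [−1, 1]] with P⁻¹ = [[1, 1], [1, 2]], and Q = P·diag(2, −1)·P⁻¹.
Then Q^3 = P·diag(8, −1)·P⁻¹ = [[16, 1], [−8, −1]] · [[1, 1], [1, 2]] = [[17, 18], [−9, −10]].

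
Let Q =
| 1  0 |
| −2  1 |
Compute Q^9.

Q = I + N where N = [[0, 0], [−2, 0]] is strictly lower-triangular, so N^2 = 0.
(I + N)^9 = I + 9·N = [[1, 0], [−18, 1]].

[[1, 0], [−18, 1]]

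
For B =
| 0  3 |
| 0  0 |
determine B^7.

[[0, 0], [0, 0]]

B is strictly triangular, hence nilpotent: B^2 = 0, so B^7 = 0.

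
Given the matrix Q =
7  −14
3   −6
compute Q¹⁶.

Q² = Q (a projection; rank 1, trace 1), so Q¹⁶ = Q.

[[7, −14], [3, −6]]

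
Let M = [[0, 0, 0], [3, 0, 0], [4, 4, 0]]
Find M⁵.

[[0, 0, 0], [0, 0, 0], [0, 0, 0]]

M is strictly triangular, hence nilpotent: M³ = 0, so M⁵ = 0.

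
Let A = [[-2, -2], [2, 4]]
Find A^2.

[[0, -4], [4, 12]]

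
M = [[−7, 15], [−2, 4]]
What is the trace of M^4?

17

tr M = −3 and det M = 2, so the characteristic polynomial is λ² − (−3)λ + (2) with roots −1 and −2.
Eigenvectors give P = [[−5, 3], [−2, 1]] with P⁻¹ = [[1, −3], [2, −5]], and M = P·diag(−1, −2)·P⁻¹.
Then M^4 = P·diag(1, 16)·P⁻¹ = [[−5, 48], [−2, 16]] · [[1, −3], [2, −5]] = [[91, −225], [30, −74]].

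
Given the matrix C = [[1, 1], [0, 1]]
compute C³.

[[1, 3], [0, 1]]

C = I + N where N = [[0, 1], [0, 0]] is strictly upper-triangular, so N² = 0.
(I + N)³ = I + 3·N = [[1, 3], [0, 1]].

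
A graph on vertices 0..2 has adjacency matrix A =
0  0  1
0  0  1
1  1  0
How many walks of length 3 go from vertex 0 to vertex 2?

2

The number of length-3 walks from vertex 0 to vertex 2 is entry (0,2) of A³, where A is the adjacency matrix.
A² = [[1, 1, 0], [1, 1, 0], [0, 0, 2]]
A³ = [[0, 0, 2], [0, 0, 2], [2, 2, 0]]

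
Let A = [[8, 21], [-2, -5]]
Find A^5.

tr A = 3 and det A = 2, so the characteristic polynomial is λ² − (3)λ + (2) with roots 2 and 1.
Eigenvectors give P = [[7, -3], [-2, 1]] with P⁻¹ = [[1, 3], [2, 7]], and A = P·diag(2, 1)·P⁻¹.
Then A^5 = P·diag(32, 1)·P⁻¹ = [[224, -3], [-64, 1]] · [[1, 3], [2, 7]] = [[218, 651], [-62, -185]].

[[218, 651], [-62, -185]]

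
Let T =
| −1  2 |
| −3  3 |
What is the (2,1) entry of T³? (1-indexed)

−3

T² = [[−5, 4], [−6, 3]]
T³ = [[−7, 2], [−3, −3]]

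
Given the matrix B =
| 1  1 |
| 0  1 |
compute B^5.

B = I + N where N = [[0, 1], [0, 0]] is strictly upper-triangular, so N^2 = 0.
(I + N)^5 = I + 5·N = [[1, 5], [0, 1]].

[[1, 5], [0, 1]]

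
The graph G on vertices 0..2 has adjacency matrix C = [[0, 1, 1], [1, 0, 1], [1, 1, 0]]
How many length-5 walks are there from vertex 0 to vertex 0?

10

The number of length-5 walks from vertex 0 to vertex 0 is entry (0,0) of C⁵, where C is the adjacency matrix.
C² = [[2, 1, 1], [1, 2, 1], [1, 1, 2]]
C³ = [[2, 3, 3], [3, 2, 3], [3, 3, 2]]
C⁴ = [[6, 5, 5], [5, 6, 5], [5, 5, 6]]
C⁵ = [[10, 11, 11], [11, 10, 11], [11, 11, 10]]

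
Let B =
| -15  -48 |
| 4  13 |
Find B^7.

[[-8751, -26256], [2188, 6565]]

tr B = -2 and det B = -3, so the characteristic polynomial is λ² − (-2)λ + (-3) with roots -3 and 1.
Eigenvectors give P = [[-4, 3], [1, -1]] with P⁻¹ = [[-1, -3], [-1, -4]], and B = P·diag(-3, 1)·P⁻¹.
Then B^7 = P·diag(-2187, 1)·P⁻¹ = [[8748, 3], [-2187, -1]] · [[-1, -3], [-1, -4]] = [[-8751, -26256], [2188, 6565]].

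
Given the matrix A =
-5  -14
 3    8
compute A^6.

tr A = 3 and det A = 2, so the characteristic polynomial is λ² − (3)λ + (2) with roots 1 and 2.
Eigenvectors give P = [[7, -2], [-3, 1]] with P⁻¹ = [[1, 2], [3, 7]], and A = P·diag(1, 2)·P⁻¹.
Then A^6 = P·diag(1, 64)·P⁻¹ = [[7, -128], [-3, 64]] · [[1, 2], [3, 7]] = [[-377, -882], [189, 442]].

[[-377, -882], [189, 442]]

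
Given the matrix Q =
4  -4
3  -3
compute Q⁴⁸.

[[4, -4], [3, -3]]

Q² = Q (a projection; rank 1, trace 1), so Q⁴⁸ = Q.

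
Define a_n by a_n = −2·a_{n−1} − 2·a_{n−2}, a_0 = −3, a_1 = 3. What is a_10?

With companion matrix T = [[−2, −2], [1, 0]], [a_n, a_{n−1}]ᵀ = T·[a_{n−1}, a_{n−2}]ᵀ, so [a_10, a_9]ᵀ = T^9·[a_1, a_0]ᵀ.
T^9 = [[−32, −32], [16, 0]], giving [a_10, a_9]ᵀ = [[0], [48]].

0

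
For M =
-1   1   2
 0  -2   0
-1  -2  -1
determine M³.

M² = [[-1, -7, -4], [0, 4, 0], [2, 5, -1]]
M³ = [[5, 21, 2], [0, -8, 0], [-1, -6, 5]]

[[5, 21, 2], [0, -8, 0], [-1, -6, 5]]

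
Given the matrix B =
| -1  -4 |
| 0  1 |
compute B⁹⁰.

[[1, 0], [0, 1]]

B² = I (check: tr B = 0 and det B = -1), so B⁹⁰ = I since 90 is even.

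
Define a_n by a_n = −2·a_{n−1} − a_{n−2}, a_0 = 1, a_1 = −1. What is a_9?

With companion matrix A = [[−2, −1], [1, 0]], [a_n, a_{n−1}]ᵀ = A·[a_{n−1}, a_{n−2}]ᵀ, so [a_9, a_8]ᵀ = A⁸·[a_1, a_0]ᵀ.
A⁸ = [[9, 8], [−8, −7]], giving [a_9, a_8]ᵀ = [[−1], [1]].

−1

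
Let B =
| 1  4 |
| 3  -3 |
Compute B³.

[[-11, 76], [57, -87]]

B² = [[13, -8], [-6, 21]]
B³ = [[-11, 76], [57, -87]]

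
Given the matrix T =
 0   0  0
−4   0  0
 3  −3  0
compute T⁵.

T is strictly triangular, hence nilpotent: T³ = 0, so T⁵ = 0.

[[0, 0, 0], [0, 0, 0], [0, 0, 0]]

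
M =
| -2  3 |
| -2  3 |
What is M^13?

[[-2, 3], [-2, 3]]

M² = M (a projection; rank 1, trace 1), so M^13 = M.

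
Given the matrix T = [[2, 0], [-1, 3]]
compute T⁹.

[[512, 0], [-19171, 19683]]

tr T = 5 and det T = 6, so the characteristic polynomial is λ² − (5)λ + (6) with roots 2 and 3.
Eigenvectors give P = [[1, 0], [1, -1]] with P⁻¹ = [[1, 0], [1, -1]], and T = P·diag(2, 3)·P⁻¹.
Then T⁹ = P·diag(512, 19683)·P⁻¹ = [[512, 0], [512, -19683]] · [[1, 0], [1, -1]] = [[512, 0], [-19171, 19683]].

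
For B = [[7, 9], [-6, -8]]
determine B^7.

tr B = -1 and det B = -2, so the characteristic polynomial is λ² − (-1)λ + (-2) with roots 1 and -2.
Eigenvectors give P = [[3, -1], [-2, 1]] with P⁻¹ = [[1, 1], [2, 3]], and B = P·diag(1, -2)·P⁻¹.
Then B^7 = P·diag(1, -128)·P⁻¹ = [[3, 128], [-2, -128]] · [[1, 1], [2, 3]] = [[259, 387], [-258, -386]].

[[259, 387], [-258, -386]]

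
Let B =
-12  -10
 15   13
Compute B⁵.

[[-582, -550], [825, 793]]

tr B = 1 and det B = -6, so the characteristic polynomial is λ² − (1)λ + (-6) with roots 3 and -2.
Eigenvectors give P = [[2, 1], [-3, -1]] with P⁻¹ = [[-1, -1], [3, 2]], and B = P·diag(3, -2)·P⁻¹.
Then B⁵ = P·diag(243, -32)·P⁻¹ = [[486, -32], [-729, 32]] · [[-1, -1], [3, 2]] = [[-582, -550], [825, 793]].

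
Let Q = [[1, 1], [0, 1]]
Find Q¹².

[[1, 12], [0, 1]]

Q = I + N where N = [[0, 1], [0, 0]] is strictly upper-triangular, so N² = 0.
(I + N)¹² = I + 12·N = [[1, 12], [0, 1]].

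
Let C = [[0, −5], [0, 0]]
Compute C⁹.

C is strictly triangular, hence nilpotent: C² = 0, so C⁹ = 0.

[[0, 0], [0, 0]]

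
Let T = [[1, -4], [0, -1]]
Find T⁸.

T² = I (check: tr T = 0 and det T = -1), so T⁸ = I since 8 is even.

[[1, 0], [0, 1]]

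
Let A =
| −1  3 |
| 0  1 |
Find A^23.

[[−1, 3], [0, 1]]

A² = I (check: tr A = 0 and det A = −1), so A^23 = A since 23 is odd.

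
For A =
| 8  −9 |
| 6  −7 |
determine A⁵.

tr A = 1 and det A = −2, so the characteristic polynomial is λ² − (1)λ + (−2) with roots 2 and −1.
Eigenvectors give P = [[3, 1], [2, 1]] with P⁻¹ = [[1, −1], [−2, 3]], and A = P·diag(2, −1)·P⁻¹.
Then A⁵ = P·diag(32, −1)·P⁻¹ = [[96, −1], [64, −1]] · [[1, −1], [−2, 3]] = [[98, −99], [66, −67]].

[[98, −99], [66, −67]]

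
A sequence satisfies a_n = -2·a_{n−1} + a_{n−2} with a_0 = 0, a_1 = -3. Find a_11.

With companion matrix T = [[-2, 1], [1, 0]], [a_n, a_{n−1}]ᵀ = T·[a_{n−1}, a_{n−2}]ᵀ, so [a_11, a_10]ᵀ = T^10·[a_1, a_0]ᵀ.
T^10 = [[5741, -2378], [-2378, 985]], giving [a_11, a_10]ᵀ = [[-17223], [7134]].

-17223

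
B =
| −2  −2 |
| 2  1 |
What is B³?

B² = [[0, 2], [−2, −3]]
B³ = [[4, 2], [−2, 1]]

[[4, 2], [−2, 1]]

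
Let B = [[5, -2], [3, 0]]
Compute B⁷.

[[6305, -4118], [6177, -3990]]

tr B = 5 and det B = 6, so the characteristic polynomial is λ² − (5)λ + (6) with roots 2 and 3.
Eigenvectors give P = [[2, -1], [3, -1]] with P⁻¹ = [[-1, 1], [-3, 2]], and B = P·diag(2, 3)·P⁻¹.
Then B⁷ = P·diag(128, 2187)·P⁻¹ = [[256, -2187], [384, -2187]] · [[-1, 1], [-3, 2]] = [[6305, -4118], [6177, -3990]].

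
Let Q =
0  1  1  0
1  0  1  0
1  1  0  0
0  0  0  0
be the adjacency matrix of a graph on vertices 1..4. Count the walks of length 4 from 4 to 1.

The number of length-4 walks from vertex 4 to vertex 1 is entry (4,1) of Q⁴, where Q is the adjacency matrix.
Q² = [[2, 1, 1, 0], [1, 2, 1, 0], [1, 1, 2, 0], [0, 0, 0, 0]]
Q³ = [[2, 3, 3, 0], [3, 2, 3, 0], [3, 3, 2, 0], [0, 0, 0, 0]]
Q⁴ = [[6, 5, 5, 0], [5, 6, 5, 0], [5, 5, 6, 0], [0, 0, 0, 0]]

0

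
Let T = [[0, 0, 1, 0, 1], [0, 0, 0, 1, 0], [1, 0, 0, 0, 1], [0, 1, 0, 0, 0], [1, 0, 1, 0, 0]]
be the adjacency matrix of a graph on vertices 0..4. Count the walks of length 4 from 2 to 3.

The number of length-4 walks from vertex 2 to vertex 3 is entry (2,3) of T^4, where T is the adjacency matrix.
T^2 = [[2, 0, 1, 0, 1], [0, 1, 0, 0, 0], [1, 0, 2, 0, 1], [0, 0, 0, 1, 0], [1, 0, 1, 0, 2]]
T^3 = [[2, 0, 3, 0, 3], [0, 0, 0, 1, 0], [3, 0, 2, 0, 3], [0, 1, 0, 0, 0], [3, 0, 3, 0, 2]]
T^4 = [[6, 0, 5, 0, 5], [0, 1, 0, 0, 0], [5, 0, 6, 0, 5], [0, 0, 0, 1, 0], [5, 0, 5, 0, 6]]

0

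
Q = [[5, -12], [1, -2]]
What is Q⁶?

[[253, -756], [63, -188]]

tr Q = 3 and det Q = 2, so the characteristic polynomial is λ² − (3)λ + (2) with roots 1 and 2.
Eigenvectors give P = [[3, 4], [1, 1]] with P⁻¹ = [[-1, 4], [1, -3]], and Q = P·diag(1, 2)·P⁻¹.
Then Q⁶ = P·diag(1, 64)·P⁻¹ = [[3, 256], [1, 64]] · [[-1, 4], [1, -3]] = [[253, -756], [63, -188]].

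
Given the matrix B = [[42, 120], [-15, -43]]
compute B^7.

tr B = -1 and det B = -6, so the characteristic polynomial is λ² − (-1)λ + (-6) with roots -3 and 2.
Eigenvectors give P = [[-8, 3], [3, -1]] with P⁻¹ = [[1, 3], [3, 8]], and B = P·diag(-3, 2)·P⁻¹.
Then B^7 = P·diag(-2187, 128)·P⁻¹ = [[17496, 384], [-6561, -128]] · [[1, 3], [3, 8]] = [[18648, 55560], [-6945, -20707]].

[[18648, 55560], [-6945, -20707]]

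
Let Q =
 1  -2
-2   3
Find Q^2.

[[5, -8], [-8, 13]]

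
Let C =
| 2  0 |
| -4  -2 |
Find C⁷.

[[128, 0], [-256, -128]]

tr C = 0 and det C = -4, so the characteristic polynomial is λ² − (0)λ + (-4) with roots 2 and -2.
Eigenvectors give P = [[-1, 0], [1, 1]] with P⁻¹ = [[-1, 0], [1, 1]], and C = P·diag(2, -2)·P⁻¹.
Then C⁷ = P·diag(128, -128)·P⁻¹ = [[-128, 0], [128, -128]] · [[-1, 0], [1, 1]] = [[128, 0], [-256, -128]].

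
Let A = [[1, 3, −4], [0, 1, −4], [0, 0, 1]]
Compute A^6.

[[1, 18, −204], [0, 1, −24], [0, 0, 1]]

A = I + N where N = [[0, 3, −4], [0, 0, −4], [0, 0, 0]] is strictly upper-triangular, so N^3 = 0.
(I + N)^6 = I + 6·N + 15·N^2 = [[1, 18, −204], [0, 1, −24], [0, 0, 1]].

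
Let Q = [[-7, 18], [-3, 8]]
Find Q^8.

[[-509, 1530], [-255, 766]]

tr Q = 1 and det Q = -2, so the characteristic polynomial is λ² − (1)λ + (-2) with roots -1 and 2.
Eigenvectors give P = [[3, -2], [1, -1]] with P⁻¹ = [[1, -2], [1, -3]], and Q = P·diag(-1, 2)·P⁻¹.
Then Q^8 = P·diag(1, 256)·P⁻¹ = [[3, -512], [1, -256]] · [[1, -2], [1, -3]] = [[-509, 1530], [-255, 766]].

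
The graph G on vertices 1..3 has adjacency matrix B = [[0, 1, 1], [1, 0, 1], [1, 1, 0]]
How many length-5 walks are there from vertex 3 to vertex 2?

The number of length-5 walks from vertex 3 to vertex 2 is entry (3,2) of B⁵, where B is the adjacency matrix.
B² = [[2, 1, 1], [1, 2, 1], [1, 1, 2]]
B³ = [[2, 3, 3], [3, 2, 3], [3, 3, 2]]
B⁴ = [[6, 5, 5], [5, 6, 5], [5, 5, 6]]
B⁵ = [[10, 11, 11], [11, 10, 11], [11, 11, 10]]

11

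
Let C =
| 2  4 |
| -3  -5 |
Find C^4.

[[-44, -60], [45, 61]]

tr C = -3 and det C = 2, so the characteristic polynomial is λ² − (-3)λ + (2) with roots -2 and -1.
Eigenvectors give P = [[1, 4], [-1, -3]] with P⁻¹ = [[-3, -4], [1, 1]], and C = P·diag(-2, -1)·P⁻¹.
Then C^4 = P·diag(16, 1)·P⁻¹ = [[16, 4], [-16, -3]] · [[-3, -4], [1, 1]] = [[-44, -60], [45, 61]].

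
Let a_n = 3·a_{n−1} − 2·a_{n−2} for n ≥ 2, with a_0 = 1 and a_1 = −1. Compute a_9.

With companion matrix A = [[3, −2], [1, 0]], [a_n, a_{n−1}]ᵀ = A·[a_{n−1}, a_{n−2}]ᵀ, so [a_9, a_8]ᵀ = A⁸·[a_1, a_0]ᵀ.
A⁸ = [[511, −510], [255, −254]], giving [a_9, a_8]ᵀ = [[−1021], [−509]].

−1021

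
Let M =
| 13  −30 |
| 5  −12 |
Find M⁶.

tr M = 1 and det M = −6, so the characteristic polynomial is λ² − (1)λ + (−6) with roots 3 and −2.
Eigenvectors give P = [[−3, 2], [−1, 1]] with P⁻¹ = [[−1, 2], [−1, 3]], and M = P·diag(3, −2)·P⁻¹.
Then M⁶ = P·diag(729, 64)·P⁻¹ = [[−2187, 128], [−729, 64]] · [[−1, 2], [−1, 3]] = [[2059, −3990], [665, −1266]].

[[2059, −3990], [665, −1266]]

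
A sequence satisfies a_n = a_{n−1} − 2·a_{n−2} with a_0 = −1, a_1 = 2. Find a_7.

With companion matrix M = [[1, −2], [1, 0]], [a_n, a_{n−1}]ᵀ = M·[a_{n−1}, a_{n−2}]ᵀ, so [a_7, a_6]ᵀ = M^6·[a_1, a_0]ᵀ.
M^6 = [[7, −10], [5, 2]], giving [a_7, a_6]ᵀ = [[24], [8]].

24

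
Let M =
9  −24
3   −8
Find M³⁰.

[[9, −24], [3, −8]]

M² = M (a projection; rank 1, trace 1), so M³⁰ = M.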